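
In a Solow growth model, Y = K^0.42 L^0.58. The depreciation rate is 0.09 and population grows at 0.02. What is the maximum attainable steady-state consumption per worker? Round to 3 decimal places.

The effective depreciation rate is n + δ = 0.02 + 0.09 = 0.11.
At the golden rule the marginal product of capital equals n+δ: 0.42·k^(0.42−1) = 0.11. Solving, k_gold = (0.42/0.11)^(1/0.58) ≈ 10.0740.
y_gold = 10.0740^0.42 ≈ 2.6384.
c_gold = y_gold − (n+δ)·k_gold = 2.6384 − 0.11·10.0740 ≈ 1.5303.

c_gold ≈ 1.530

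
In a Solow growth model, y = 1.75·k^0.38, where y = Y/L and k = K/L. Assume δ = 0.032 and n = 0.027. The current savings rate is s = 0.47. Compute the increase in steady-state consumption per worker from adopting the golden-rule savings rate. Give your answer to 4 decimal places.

Capital per worker breaks even when investment replaces (n + δ)·k; here n + δ = 0.059.
Current steady state (s = 0.47): k* = (0.47·1.75/0.059)^(1/0.62) ≈ 70.0840, y* = 1.75·70.0840^0.38 ≈ 8.7978, c* = (1−0.47)·8.7978 ≈ 4.6628.
Maximizing c = f(k) − (n+δ)·k gives f'(k) = n+δ, i.e. 0.38·1.75·k^(0.38−1) = 0.059, so k_gold = (0.38·1.75/0.059)^(1/0.62) ≈ 49.7422.
y_gold = 1.75·49.7422^0.38 ≈ 7.7231, c_gold = y_gold − 0.059·k_gold ≈ 4.7883.
Gain: Δc = 4.7883 − 4.6628 ≈ 0.1255.

Δc ≈ 0.1255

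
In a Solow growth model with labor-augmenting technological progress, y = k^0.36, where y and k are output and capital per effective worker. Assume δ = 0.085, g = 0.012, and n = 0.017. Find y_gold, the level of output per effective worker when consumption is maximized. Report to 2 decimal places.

y_gold ≈ 1.91

n + g + δ = 0.017 + 0.012 + 0.085 = 0.114.
Maximizing c = f(k) − (n+g+δ)·k gives f'(k) = n+g+δ, i.e. 0.36·k^(0.36−1) = 0.114, so k_gold = (0.36/0.114)^(1/0.64) ≈ 6.0299.
Output: y_gold = k_gold^0.36 = 6.0299^0.36 ≈ 1.9095.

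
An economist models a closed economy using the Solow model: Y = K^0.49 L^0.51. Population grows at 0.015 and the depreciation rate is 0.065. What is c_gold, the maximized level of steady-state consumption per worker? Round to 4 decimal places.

Break-even investment rate: n + δ = 0.015 + 0.065 = 0.08.
At the golden rule the marginal product of capital equals n+δ: 0.49·k^(0.49−1) = 0.08. Solving, k_gold = (0.49/0.08)^(1/0.51) ≈ 34.9418.
y_gold = 34.9418^0.49 ≈ 5.7048.
c_gold = y_gold − (n+δ)·k_gold = 5.7048 − 0.08·34.9418 ≈ 2.9094.

c_gold ≈ 2.9094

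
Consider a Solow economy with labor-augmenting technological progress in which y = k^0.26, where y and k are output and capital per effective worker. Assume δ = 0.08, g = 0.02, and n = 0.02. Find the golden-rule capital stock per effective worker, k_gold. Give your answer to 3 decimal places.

k_gold ≈ 2.843

n + g + δ = 0.02 + 0.02 + 0.08 = 0.12.
At the golden rule the marginal product of capital equals n+g+δ: 0.26·k^(0.26−1) = 0.12. Solving, k_gold = (0.26/0.12)^(1/0.74) ≈ 2.8430.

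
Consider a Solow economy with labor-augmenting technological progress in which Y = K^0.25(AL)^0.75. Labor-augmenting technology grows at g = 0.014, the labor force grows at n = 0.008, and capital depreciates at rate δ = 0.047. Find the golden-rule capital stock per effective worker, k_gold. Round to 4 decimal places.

n + g + δ = 0.008 + 0.014 + 0.047 = 0.069.
At the golden rule the marginal product of capital equals n+g+δ: 0.25·k^(0.25−1) = 0.069. Solving, k_gold = (0.25/0.069)^(1/0.75) ≈ 5.5649.

k_gold ≈ 5.5649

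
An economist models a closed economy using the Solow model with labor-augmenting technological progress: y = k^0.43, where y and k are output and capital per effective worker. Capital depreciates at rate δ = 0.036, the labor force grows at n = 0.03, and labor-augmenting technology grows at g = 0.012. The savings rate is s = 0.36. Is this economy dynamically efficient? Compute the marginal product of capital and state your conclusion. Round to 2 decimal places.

Capital per effective worker breaks even when investment replaces (n + g + δ)·k; here n + g + δ = 0.078.
Steady-state k*: s·k^0.43 = 0.078·k gives k* = (0.36/0.078)^(1/0.57) ≈ 14.6311.
MPK = 0.43·14.6311^(-0.57) ≈ 0.0932.
MPK > n+g+δ = 0.078, so the economy is dynamically efficient (under-saving).

dynamically efficient; MPK ≈ 0.09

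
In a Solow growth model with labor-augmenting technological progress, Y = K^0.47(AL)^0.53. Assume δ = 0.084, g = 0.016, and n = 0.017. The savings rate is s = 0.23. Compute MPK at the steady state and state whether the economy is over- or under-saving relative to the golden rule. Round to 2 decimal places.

Break-even investment rate: n + g + δ = 0.017 + 0.016 + 0.084 = 0.117.
Steady-state k*: s·k^0.47 = 0.117·k gives k* = (0.23/0.117)^(1/0.53) ≈ 3.5798.
MPK = 0.47·3.5798^(-0.53) ≈ 0.2391.
MPK > n+g+δ = 0.117, so the economy is dynamically efficient (under-saving).

under-saving; MPK ≈ 0.24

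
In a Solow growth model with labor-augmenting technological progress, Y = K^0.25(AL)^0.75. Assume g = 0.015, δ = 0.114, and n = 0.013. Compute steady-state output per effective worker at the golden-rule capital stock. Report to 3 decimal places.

y_gold ≈ 1.207

Capital per effective worker breaks even when investment replaces (n + g + δ)·k; here n + g + δ = 0.142.
Golden rule sets MPK = n+g+δ: 0.25·k^(0.25−1) = 0.142, so k_gold = (0.25/0.142)^(1/0.75) ≈ 2.1259.
Output: y_gold = k_gold^0.25 = 2.1259^0.25 ≈ 1.2075.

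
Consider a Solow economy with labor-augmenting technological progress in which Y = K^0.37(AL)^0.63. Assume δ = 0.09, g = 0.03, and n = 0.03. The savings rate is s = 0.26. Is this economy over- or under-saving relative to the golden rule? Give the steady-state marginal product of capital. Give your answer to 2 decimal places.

under-saving; MPK ≈ 0.21

The effective depreciation rate is n + g + δ = 0.03 + 0.03 + 0.09 = 0.15.
Steady-state k*: s·k^0.37 = 0.15·k gives k* = (0.26/0.15)^(1/0.63) ≈ 2.3943.
MPK = 0.37·2.3943^(-0.63) ≈ 0.2135.
MPK > n+g+δ = 0.15, so the economy is dynamically efficient (under-saving).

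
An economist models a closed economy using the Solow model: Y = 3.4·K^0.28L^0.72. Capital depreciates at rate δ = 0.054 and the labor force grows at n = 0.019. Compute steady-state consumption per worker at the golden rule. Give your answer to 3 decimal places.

Break-even investment rate: n + δ = 0.019 + 0.054 = 0.073.
At the golden rule the marginal product of capital equals n+δ: 0.28·3.4·k^(0.28−1) = 0.073. Solving, k_gold = (0.28·3.4/0.073)^(1/0.72) ≈ 35.4036.
y_gold = 3.4·35.4036^0.28 ≈ 9.2302.
c_gold = y_gold − (n+δ)·k_gold = 9.2302 − 0.073·35.4036 ≈ 6.6458.

c_gold ≈ 6.646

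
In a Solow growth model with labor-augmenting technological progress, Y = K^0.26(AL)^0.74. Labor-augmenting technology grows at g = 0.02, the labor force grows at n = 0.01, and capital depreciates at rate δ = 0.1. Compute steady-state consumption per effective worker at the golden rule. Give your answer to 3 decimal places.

c_gold ≈ 0.944

n + g + δ = 0.01 + 0.02 + 0.1 = 0.13.
At the golden rule the marginal product of capital equals n+g+δ: 0.26·k^(0.26−1) = 0.13. Solving, k_gold = (0.26/0.13)^(1/0.74) ≈ 2.5515.
y_gold = 2.5515^0.26 ≈ 1.2758.
c_gold = y_gold − (n+g+δ)·k_gold = 1.2758 − 0.13·2.5515 ≈ 0.9441.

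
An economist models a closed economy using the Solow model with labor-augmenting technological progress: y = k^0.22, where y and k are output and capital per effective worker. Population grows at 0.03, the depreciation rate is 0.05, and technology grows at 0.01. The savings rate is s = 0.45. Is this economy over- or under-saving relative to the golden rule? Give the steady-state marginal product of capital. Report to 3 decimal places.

over-saving; MPK ≈ 0.044

Break-even investment rate: n + g + δ = 0.03 + 0.01 + 0.05 = 0.09.
Steady-state k*: s·k^0.22 = 0.09·k gives k* = (0.45/0.09)^(1/0.78) ≈ 7.8725.
MPK = 0.22·7.8725^(-0.78) ≈ 0.0440.
MPK < n+g+δ = 0.09, so the economy is dynamically inefficient (over-saving).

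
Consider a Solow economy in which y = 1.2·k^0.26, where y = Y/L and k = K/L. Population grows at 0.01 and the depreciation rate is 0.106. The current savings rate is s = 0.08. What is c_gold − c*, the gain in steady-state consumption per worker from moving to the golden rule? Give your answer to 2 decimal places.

The effective depreciation rate is n + δ = 0.01 + 0.106 = 0.116.
Current steady state (s = 0.08): k* = (0.08·1.2/0.116)^(1/0.74) ≈ 0.7743, y* = 1.2·0.7743^0.26 ≈ 1.1228, c* = (1−0.08)·1.1228 ≈ 1.0330.
Setting f'(k) = n+δ gives 0.26·1.2·k^(0.26−1) = 0.116, hence k_gold = (0.26·1.2/0.116)^(1/0.74) ≈ 3.8078.
y_gold = 1.2·3.8078^0.26 ≈ 1.6989, c_gold = y_gold − 0.116·k_gold ≈ 1.2572.
Gain: Δc = 1.2572 − 1.0330 ≈ 0.2242.

Δc ≈ 0.22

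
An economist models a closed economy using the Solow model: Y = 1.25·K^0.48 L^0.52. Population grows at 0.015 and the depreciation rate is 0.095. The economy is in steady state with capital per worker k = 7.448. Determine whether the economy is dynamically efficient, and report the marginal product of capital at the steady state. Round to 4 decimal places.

dynamically efficient; MPK ≈ 0.2112

Break-even investment rate: n + δ = 0.015 + 0.095 = 0.11.
MPK = 0.48·1.25·k^(0.48−1) = 0.48·1.25·7.448^(-0.52) ≈ 0.2112.
MPK > 0.11, so the economy is dynamically efficient (under-saving).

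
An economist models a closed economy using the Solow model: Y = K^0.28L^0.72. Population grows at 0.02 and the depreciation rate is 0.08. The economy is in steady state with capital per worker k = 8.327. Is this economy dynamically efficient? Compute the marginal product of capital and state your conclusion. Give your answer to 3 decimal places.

Break-even investment rate: n + δ = 0.02 + 0.08 = 0.1.
MPK = 0.28·k^(0.28−1) = 0.28·8.327^(-0.72) ≈ 0.0609.
MPK < 0.1, so the economy is dynamically inefficient (over-saving).

dynamically inefficient; MPK ≈ 0.061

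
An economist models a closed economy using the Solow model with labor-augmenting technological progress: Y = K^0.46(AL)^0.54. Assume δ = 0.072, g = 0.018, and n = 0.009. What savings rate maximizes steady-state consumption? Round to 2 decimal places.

Break-even investment rate: n + g + δ = 0.009 + 0.018 + 0.072 = 0.099.
At the golden rule MPK = n+g+δ, and in any Cobb-Douglas steady state s = (n+g+δ)·k/y = MPK·k/y = capital's share 0.46.

s_gold = 0.46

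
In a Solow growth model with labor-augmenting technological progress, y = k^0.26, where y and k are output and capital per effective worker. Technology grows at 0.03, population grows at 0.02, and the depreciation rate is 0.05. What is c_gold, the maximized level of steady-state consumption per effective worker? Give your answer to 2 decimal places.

c_gold ≈ 1.04

Capital per effective worker breaks even when investment replaces (n + g + δ)·k; here n + g + δ = 0.1.
At the golden rule the marginal product of capital equals n+g+δ: 0.26·k^(0.26−1) = 0.1. Solving, k_gold = (0.26/0.1)^(1/0.74) ≈ 3.6373.
y_gold = 3.6373^0.26 ≈ 1.3989.
c_gold = y_gold − (n+g+δ)·k_gold = 1.3989 − 0.1·3.6373 ≈ 1.0352.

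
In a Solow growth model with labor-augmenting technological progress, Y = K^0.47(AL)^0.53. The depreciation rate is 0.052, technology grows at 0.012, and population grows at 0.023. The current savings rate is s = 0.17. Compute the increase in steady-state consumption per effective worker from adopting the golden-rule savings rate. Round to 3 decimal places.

Δc ≈ 0.862

The effective depreciation rate is n + g + δ = 0.023 + 0.012 + 0.052 = 0.087.
Current steady state (s = 0.17): k* = (0.17/0.087)^(1/0.53) ≈ 3.5394, y* = 3.5394^0.47 ≈ 1.8113, c* = (1−0.17)·1.8113 ≈ 1.5034.
Setting f'(k) = n+g+δ gives 0.47·k^(0.47−1) = 0.087, hence k_gold = (0.47/0.087)^(1/0.53) ≈ 24.1115.
y_gold = 24.1115^0.47 ≈ 4.4632, c_gold = y_gold − 0.087·k_gold ≈ 2.3655.
Gain: Δc = 2.3655 − 1.5034 ≈ 0.8621.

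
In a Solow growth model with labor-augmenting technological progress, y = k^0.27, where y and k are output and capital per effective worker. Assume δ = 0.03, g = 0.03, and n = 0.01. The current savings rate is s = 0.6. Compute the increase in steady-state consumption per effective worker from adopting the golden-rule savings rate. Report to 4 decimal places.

The effective depreciation rate is n + g + δ = 0.01 + 0.03 + 0.03 = 0.07.
Current steady state (s = 0.6): k* = (0.6/0.07)^(1/0.73) ≈ 18.9738, y* = 18.9738^0.27 ≈ 2.2136, c* = (1−0.6)·2.2136 ≈ 0.8854.
Golden rule sets MPK = n+g+δ: 0.27·k^(0.27−1) = 0.07, so k_gold = (0.27/0.07)^(1/0.73) ≈ 6.3548.
y_gold = 6.3548^0.27 ≈ 1.6475, c_gold = y_gold − 0.07·k_gold ≈ 1.2027.
Gain: Δc = 1.2027 − 0.8854 ≈ 0.3173.

Δc ≈ 0.3173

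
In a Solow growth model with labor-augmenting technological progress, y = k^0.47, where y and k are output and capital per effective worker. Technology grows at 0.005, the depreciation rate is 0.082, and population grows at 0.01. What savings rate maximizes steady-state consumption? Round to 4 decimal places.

s_gold = 0.4700

The effective depreciation rate is n + g + δ = 0.01 + 0.005 + 0.082 = 0.097.
At the golden rule MPK = n+g+δ, and in any Cobb-Douglas steady state s = (n+g+δ)·k/y = MPK·k/y = capital's share 0.47.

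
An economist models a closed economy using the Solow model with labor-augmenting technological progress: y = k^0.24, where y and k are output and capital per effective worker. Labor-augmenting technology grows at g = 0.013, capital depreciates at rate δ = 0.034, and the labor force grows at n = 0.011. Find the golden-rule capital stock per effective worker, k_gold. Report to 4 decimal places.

k_gold ≈ 6.4797

Break-even investment rate: n + g + δ = 0.011 + 0.013 + 0.034 = 0.058.
Maximizing c = f(k) − (n+g+δ)·k gives f'(k) = n+g+δ, i.e. 0.24·k^(0.24−1) = 0.058, so k_gold = (0.24/0.058)^(1/0.76) ≈ 6.4797.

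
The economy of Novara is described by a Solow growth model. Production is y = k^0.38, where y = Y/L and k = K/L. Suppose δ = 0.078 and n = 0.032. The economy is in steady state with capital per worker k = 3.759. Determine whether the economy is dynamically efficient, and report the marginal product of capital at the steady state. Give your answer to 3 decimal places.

dynamically efficient; MPK ≈ 0.167

n + δ = 0.032 + 0.078 = 0.11.
MPK = 0.38·k^(0.38−1) = 0.38·3.759^(-0.62) ≈ 0.1672.
MPK > 0.11, so the economy is dynamically efficient (under-saving).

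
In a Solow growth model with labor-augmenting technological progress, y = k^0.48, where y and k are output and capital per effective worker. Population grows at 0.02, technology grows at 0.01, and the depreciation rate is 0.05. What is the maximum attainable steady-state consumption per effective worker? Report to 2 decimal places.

c_gold ≈ 2.72

Capital per effective worker breaks even when investment replaces (n + g + δ)·k; here n + g + δ = 0.08.
Maximizing c = f(k) − (n+g+δ)·k gives f'(k) = n+g+δ, i.e. 0.48·k^(0.48−1) = 0.08, so k_gold = (0.48/0.08)^(1/0.52) ≈ 31.3650.
y_gold = 31.3650^0.48 ≈ 5.2275.
c_gold = y_gold − (n+g+δ)·k_gold = 5.2275 − 0.08·31.3650 ≈ 2.7183.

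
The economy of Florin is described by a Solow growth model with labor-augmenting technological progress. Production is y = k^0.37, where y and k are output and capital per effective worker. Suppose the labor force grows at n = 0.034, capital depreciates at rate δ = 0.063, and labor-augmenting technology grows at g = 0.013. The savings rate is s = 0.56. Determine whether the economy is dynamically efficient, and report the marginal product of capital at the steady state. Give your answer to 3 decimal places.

The effective depreciation rate is n + g + δ = 0.034 + 0.013 + 0.063 = 0.11.
Steady-state k*: s·k^0.37 = 0.11·k gives k* = (0.56/0.11)^(1/0.63) ≈ 13.2403.
MPK = 0.37·13.2403^(-0.63) ≈ 0.0727.
MPK < n+g+δ = 0.11, so the economy is dynamically inefficient (over-saving).

dynamically inefficient; MPK ≈ 0.073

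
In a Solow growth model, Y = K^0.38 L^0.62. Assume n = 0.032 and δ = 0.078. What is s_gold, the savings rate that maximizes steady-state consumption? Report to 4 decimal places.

Break-even investment rate: n + δ = 0.032 + 0.078 = 0.11.
At the golden rule MPK = n+δ, and in any Cobb-Douglas steady state s = (n+δ)·k/y = MPK·k/y = capital's share 0.38.

s_gold = 0.3800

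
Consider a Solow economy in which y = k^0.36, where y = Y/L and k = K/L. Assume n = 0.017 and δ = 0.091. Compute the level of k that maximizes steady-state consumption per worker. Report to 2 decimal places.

k_gold ≈ 6.56

Capital per worker breaks even when investment replaces (n + δ)·k; here n + δ = 0.108.
Maximizing c = f(k) − (n+δ)·k gives f'(k) = n+δ, i.e. 0.36·k^(0.36−1) = 0.108, so k_gold = (0.36/0.108)^(1/0.64) ≈ 6.5614.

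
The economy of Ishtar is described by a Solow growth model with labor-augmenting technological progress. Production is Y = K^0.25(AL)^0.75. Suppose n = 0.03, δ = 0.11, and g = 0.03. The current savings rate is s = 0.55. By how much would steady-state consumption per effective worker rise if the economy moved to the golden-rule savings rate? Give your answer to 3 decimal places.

n + g + δ = 0.03 + 0.03 + 0.11 = 0.17.
Current steady state (s = 0.55): k* = (0.55/0.17)^(1/0.75) ≈ 4.7850, y* = 4.7850^0.25 ≈ 1.4790, c* = (1−0.55)·1.4790 ≈ 0.6656.
Golden rule sets MPK = n+g+δ: 0.25·k^(0.25−1) = 0.17, so k_gold = (0.25/0.17)^(1/0.75) ≈ 1.6723.
y_gold = 1.6723^0.25 ≈ 1.1372, c_gold = y_gold − 0.17·k_gold ≈ 0.8529.
Gain: Δc = 0.8529 − 0.6656 ≈ 0.1873.

Δc ≈ 0.187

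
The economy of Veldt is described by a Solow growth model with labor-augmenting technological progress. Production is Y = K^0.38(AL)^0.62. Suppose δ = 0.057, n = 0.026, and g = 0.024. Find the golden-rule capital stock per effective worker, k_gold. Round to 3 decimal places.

Capital per effective worker breaks even when investment replaces (n + g + δ)·k; here n + g + δ = 0.107.
At the golden rule the marginal product of capital equals n+g+δ: 0.38·k^(0.38−1) = 0.107. Solving, k_gold = (0.38/0.107)^(1/0.62) ≈ 7.7222.

k_gold ≈ 7.722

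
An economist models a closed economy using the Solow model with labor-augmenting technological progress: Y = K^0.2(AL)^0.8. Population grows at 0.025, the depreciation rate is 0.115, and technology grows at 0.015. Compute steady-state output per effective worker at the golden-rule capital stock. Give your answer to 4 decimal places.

y_gold ≈ 1.0658

n + g + δ = 0.025 + 0.015 + 0.115 = 0.155.
Golden rule sets MPK = n+g+δ: 0.2·k^(0.2−1) = 0.155, so k_gold = (0.2/0.155)^(1/0.8) ≈ 1.3752.
Output: y_gold = k_gold^0.2 = 1.3752^0.2 ≈ 1.0658.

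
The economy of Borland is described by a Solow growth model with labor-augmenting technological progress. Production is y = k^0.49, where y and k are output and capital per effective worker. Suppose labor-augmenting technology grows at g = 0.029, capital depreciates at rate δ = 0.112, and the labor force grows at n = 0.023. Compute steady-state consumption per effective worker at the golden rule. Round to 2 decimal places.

c_gold ≈ 1.46

The effective depreciation rate is n + g + δ = 0.023 + 0.029 + 0.112 = 0.164.
At the golden rule the marginal product of capital equals n+g+δ: 0.49·k^(0.49−1) = 0.164. Solving, k_gold = (0.49/0.164)^(1/0.51) ≈ 8.5519.
y_gold = 8.5519^0.49 ≈ 2.8623.
c_gold = y_gold − (n+g+δ)·k_gold = 2.8623 − 0.164·8.5519 ≈ 1.4598.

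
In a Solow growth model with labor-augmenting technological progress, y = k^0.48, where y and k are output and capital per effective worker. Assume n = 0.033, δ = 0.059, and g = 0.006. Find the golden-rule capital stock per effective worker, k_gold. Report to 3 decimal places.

The effective depreciation rate is n + g + δ = 0.033 + 0.006 + 0.059 = 0.098.
Setting f'(k) = n+g+δ gives 0.48·k^(0.48−1) = 0.098, hence k_gold = (0.48/0.098)^(1/0.52) ≈ 21.2301.

k_gold ≈ 21.230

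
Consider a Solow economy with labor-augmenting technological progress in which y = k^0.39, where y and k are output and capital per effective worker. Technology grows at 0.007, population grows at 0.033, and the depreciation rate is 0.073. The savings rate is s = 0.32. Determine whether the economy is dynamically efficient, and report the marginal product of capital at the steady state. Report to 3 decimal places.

dynamically efficient; MPK ≈ 0.138

The effective depreciation rate is n + g + δ = 0.033 + 0.007 + 0.073 = 0.113.
Steady-state k*: s·k^0.39 = 0.113·k gives k* = (0.32/0.113)^(1/0.61) ≈ 5.5094.
MPK = 0.39·5.5094^(-0.61) ≈ 0.1377.
MPK > n+g+δ = 0.113, so the economy is dynamically efficient (under-saving).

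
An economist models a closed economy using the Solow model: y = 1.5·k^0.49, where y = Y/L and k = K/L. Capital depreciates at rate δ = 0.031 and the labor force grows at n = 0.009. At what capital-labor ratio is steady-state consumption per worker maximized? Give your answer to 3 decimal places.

Capital per worker breaks even when investment replaces (n + δ)·k; here n + δ = 0.04.
Setting f'(k) = n+δ gives 0.49·1.5·k^(0.49−1) = 0.04, hence k_gold = (0.49·1.5/0.04)^(1/0.51) ≈ 301.2154.

k_gold ≈ 301.215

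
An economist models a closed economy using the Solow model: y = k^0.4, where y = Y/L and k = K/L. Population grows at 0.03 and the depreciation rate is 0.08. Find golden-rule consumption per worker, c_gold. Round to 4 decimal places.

c_gold ≈ 1.4188

n + δ = 0.03 + 0.08 = 0.11.
Maximizing c = f(k) − (n+δ)·k gives f'(k) = n+δ, i.e. 0.4·k^(0.4−1) = 0.11, so k_gold = (0.4/0.11)^(1/0.6) ≈ 8.5990.
y_gold = 8.5990^0.4 ≈ 2.3647.
c_gold = y_gold − (n+δ)·k_gold = 2.3647 − 0.11·8.5990 ≈ 1.4188.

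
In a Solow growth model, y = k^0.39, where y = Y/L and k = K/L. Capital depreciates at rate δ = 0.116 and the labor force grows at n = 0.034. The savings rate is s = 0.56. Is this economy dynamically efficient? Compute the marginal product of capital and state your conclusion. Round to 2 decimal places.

dynamically inefficient; MPK ≈ 0.10

Break-even investment rate: n + δ = 0.034 + 0.116 = 0.15.
Steady-state k*: s·k^0.39 = 0.15·k gives k* = (0.56/0.15)^(1/0.61) ≈ 8.6669.
MPK = 0.39·8.6669^(-0.61) ≈ 0.1045.
MPK < n+δ = 0.15, so the economy is dynamically inefficient (over-saving).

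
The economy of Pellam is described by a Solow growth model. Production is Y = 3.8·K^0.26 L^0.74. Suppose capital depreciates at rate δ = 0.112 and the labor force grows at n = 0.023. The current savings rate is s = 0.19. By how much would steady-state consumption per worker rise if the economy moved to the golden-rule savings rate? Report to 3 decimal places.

Break-even investment rate: n + δ = 0.023 + 0.112 = 0.135.
Current steady state (s = 0.19): k* = (0.19·3.8/0.135)^(1/0.74) ≈ 9.6396, y* = 3.8·9.6396^0.26 ≈ 6.8492, c* = (1−0.19)·6.8492 ≈ 5.5478.
Setting f'(k) = n+δ gives 0.26·3.8·k^(0.26−1) = 0.135, hence k_gold = (0.26·3.8/0.135)^(1/0.74) ≈ 14.7279.
y_gold = 3.8·14.7279^0.26 ≈ 7.6472, c_gold = y_gold − 0.135·k_gold ≈ 5.6589.
Gain: Δc = 5.6589 − 5.5478 ≈ 0.1111.

Δc ≈ 0.111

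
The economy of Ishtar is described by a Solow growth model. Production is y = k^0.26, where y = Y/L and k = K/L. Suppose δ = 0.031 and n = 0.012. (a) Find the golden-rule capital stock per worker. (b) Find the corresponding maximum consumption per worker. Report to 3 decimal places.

(a) k_gold ≈ 11.379; (b) c_gold ≈ 1.393

Break-even investment rate: n + δ = 0.012 + 0.031 = 0.043.
At the golden rule the marginal product of capital equals n+δ: 0.26·k^(0.26−1) = 0.043. Solving, k_gold = (0.26/0.043)^(1/0.74) ≈ 11.3786.
y_gold = 11.3786^0.26 ≈ 1.8818; c_gold = y_gold − 0.043·k_gold ≈ 1.3926.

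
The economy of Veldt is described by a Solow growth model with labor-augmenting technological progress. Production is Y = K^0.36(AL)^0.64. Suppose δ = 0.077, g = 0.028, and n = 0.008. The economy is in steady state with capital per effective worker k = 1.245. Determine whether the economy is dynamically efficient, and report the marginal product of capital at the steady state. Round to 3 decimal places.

The effective depreciation rate is n + g + δ = 0.008 + 0.028 + 0.077 = 0.113.
MPK = 0.36·k^(0.36−1) = 0.36·1.245^(-0.64) ≈ 0.3129.
MPK > 0.113, so the economy is dynamically efficient (under-saving).

dynamically efficient; MPK ≈ 0.313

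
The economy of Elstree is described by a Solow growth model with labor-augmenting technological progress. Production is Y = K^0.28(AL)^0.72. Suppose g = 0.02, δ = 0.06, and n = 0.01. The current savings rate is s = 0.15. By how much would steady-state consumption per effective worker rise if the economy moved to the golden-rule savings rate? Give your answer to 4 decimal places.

Δc ≈ 0.0827

The effective depreciation rate is n + g + δ = 0.01 + 0.02 + 0.06 = 0.09.
Current steady state (s = 0.15): k* = (0.15/0.09)^(1/0.72) ≈ 2.0329, y* = 2.0329^0.28 ≈ 1.2198, c* = (1−0.15)·1.2198 ≈ 1.0368.
Golden rule sets MPK = n+g+δ: 0.28·k^(0.28−1) = 0.09, so k_gold = (0.28/0.09)^(1/0.72) ≈ 4.8373.
y_gold = 4.8373^0.28 ≈ 1.5549, c_gold = y_gold − 0.09·k_gold ≈ 1.1195.
Gain: Δc = 1.1195 − 1.0368 ≈ 0.0827.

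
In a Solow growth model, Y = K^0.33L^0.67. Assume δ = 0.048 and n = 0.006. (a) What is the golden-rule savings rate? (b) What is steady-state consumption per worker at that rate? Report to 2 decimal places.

(a) s_gold = 0.33; (b) c_gold ≈ 1.63

n + δ = 0.006 + 0.048 = 0.054.
For Cobb-Douglas, s_gold equals capital's share: s_gold = 0.33.
At the golden rule the marginal product of capital equals n+δ: 0.33·k^(0.33−1) = 0.054. Solving, k_gold = (0.33/0.054)^(1/0.67) ≈ 14.9044.
y_gold = 14.9044^0.33 ≈ 2.4389; c_gold = (1−0.33)·y_gold ≈ 1.6341.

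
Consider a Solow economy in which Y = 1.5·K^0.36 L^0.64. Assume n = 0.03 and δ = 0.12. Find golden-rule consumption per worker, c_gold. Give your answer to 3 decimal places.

c_gold ≈ 1.973

n + δ = 0.03 + 0.12 = 0.15.
Maximizing c = f(k) − (n+δ)·k gives f'(k) = n+δ, i.e. 0.36·1.5·k^(0.36−1) = 0.15, so k_gold = (0.36·1.5/0.15)^(1/0.64) ≈ 7.3998.
y_gold = 1.5·7.3998^0.36 ≈ 3.0833.
c_gold = y_gold − (n+δ)·k_gold = 3.0833 − 0.15·7.3998 ≈ 1.9733.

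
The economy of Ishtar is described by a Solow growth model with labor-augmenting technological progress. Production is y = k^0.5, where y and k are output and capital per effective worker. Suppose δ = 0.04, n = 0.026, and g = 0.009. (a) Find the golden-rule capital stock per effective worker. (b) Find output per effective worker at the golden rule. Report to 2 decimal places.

(a) k_gold ≈ 44.44; (b) y_gold ≈ 6.67

The effective depreciation rate is n + g + δ = 0.026 + 0.009 + 0.04 = 0.075.
Setting f'(k) = n+g+δ gives 0.5·k^(0.5−1) = 0.075, hence k_gold = (0.5/0.075)^(1/0.5) ≈ 44.4444.
y_gold = 44.4444^0.5 ≈ 6.6667.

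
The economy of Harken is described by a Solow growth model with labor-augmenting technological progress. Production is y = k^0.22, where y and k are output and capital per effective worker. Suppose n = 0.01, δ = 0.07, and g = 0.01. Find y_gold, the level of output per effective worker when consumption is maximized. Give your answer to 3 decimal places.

The effective depreciation rate is n + g + δ = 0.01 + 0.01 + 0.07 = 0.09.
Maximizing c = f(k) − (n+g+δ)·k gives f'(k) = n+g+δ, i.e. 0.22·k^(0.22−1) = 0.09, so k_gold = (0.22/0.09)^(1/0.78) ≈ 3.1453.
Output: y_gold = k_gold^0.22 = 3.1453^0.22 ≈ 1.2867.

y_gold ≈ 1.287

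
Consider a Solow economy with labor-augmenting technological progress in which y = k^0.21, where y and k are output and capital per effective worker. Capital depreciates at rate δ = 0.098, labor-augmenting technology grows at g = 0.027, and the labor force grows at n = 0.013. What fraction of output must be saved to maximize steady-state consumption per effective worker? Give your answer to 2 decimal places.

The effective depreciation rate is n + g + δ = 0.013 + 0.027 + 0.098 = 0.138.
At the golden rule MPK = n+g+δ, and in any Cobb-Douglas steady state s = (n+g+δ)·k/y = MPK·k/y = capital's share 0.21.

s_gold = 0.21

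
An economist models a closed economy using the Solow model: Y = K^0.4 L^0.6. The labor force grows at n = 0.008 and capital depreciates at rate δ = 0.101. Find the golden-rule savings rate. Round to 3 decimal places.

Break-even investment rate: n + δ = 0.008 + 0.101 = 0.109.
At the golden rule MPK = n+δ, and in any Cobb-Douglas steady state s = (n+δ)·k/y = MPK·k/y = capital's share 0.4.

s_gold = 0.400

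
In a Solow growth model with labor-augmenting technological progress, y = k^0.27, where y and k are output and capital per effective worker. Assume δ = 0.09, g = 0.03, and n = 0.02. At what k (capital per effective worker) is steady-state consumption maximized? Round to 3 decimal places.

Break-even investment rate: n + g + δ = 0.02 + 0.03 + 0.09 = 0.14.
Maximizing c = f(k) − (n+g+δ)·k gives f'(k) = n+g+δ, i.e. 0.27·k^(0.27−1) = 0.14, so k_gold = (0.27/0.14)^(1/0.73) ≈ 2.4589.

k_gold ≈ 2.459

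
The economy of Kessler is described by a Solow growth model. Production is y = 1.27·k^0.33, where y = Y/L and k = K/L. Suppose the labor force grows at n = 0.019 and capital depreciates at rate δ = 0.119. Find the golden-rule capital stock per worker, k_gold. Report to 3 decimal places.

k_gold ≈ 5.249

Break-even investment rate: n + δ = 0.019 + 0.119 = 0.138.
At the golden rule the marginal product of capital equals n+δ: 0.33·1.27·k^(0.33−1) = 0.138. Solving, k_gold = (0.33·1.27/0.138)^(1/0.67) ≈ 5.2488.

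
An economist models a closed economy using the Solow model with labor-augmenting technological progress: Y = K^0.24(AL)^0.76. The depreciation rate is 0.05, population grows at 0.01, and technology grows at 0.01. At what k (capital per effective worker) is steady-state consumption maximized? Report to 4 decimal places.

k_gold ≈ 5.0594

Break-even investment rate: n + g + δ = 0.01 + 0.01 + 0.05 = 0.07.
At the golden rule the marginal product of capital equals n+g+δ: 0.24·k^(0.24−1) = 0.07. Solving, k_gold = (0.24/0.07)^(1/0.76) ≈ 5.0594.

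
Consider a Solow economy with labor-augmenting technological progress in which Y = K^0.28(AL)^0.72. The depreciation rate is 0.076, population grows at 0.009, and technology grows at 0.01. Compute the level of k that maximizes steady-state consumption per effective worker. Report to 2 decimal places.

The effective depreciation rate is n + g + δ = 0.009 + 0.01 + 0.076 = 0.095.
Maximizing c = f(k) − (n+g+δ)·k gives f'(k) = n+g+δ, i.e. 0.28·k^(0.28−1) = 0.095, so k_gold = (0.28/0.095)^(1/0.72) ≈ 4.4874.

k_gold ≈ 4.49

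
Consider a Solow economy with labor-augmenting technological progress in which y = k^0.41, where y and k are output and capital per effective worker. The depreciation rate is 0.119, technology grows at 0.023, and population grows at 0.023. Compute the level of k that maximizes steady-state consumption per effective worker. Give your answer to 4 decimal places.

n + g + δ = 0.023 + 0.023 + 0.119 = 0.165.
Golden rule sets MPK = n+g+δ: 0.41·k^(0.41−1) = 0.165, so k_gold = (0.41/0.165)^(1/0.59) ≈ 4.6773.

k_gold ≈ 4.6773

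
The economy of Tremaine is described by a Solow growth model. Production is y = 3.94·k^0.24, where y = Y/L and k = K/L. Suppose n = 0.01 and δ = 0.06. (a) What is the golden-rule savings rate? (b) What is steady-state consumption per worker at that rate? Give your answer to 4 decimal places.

Break-even investment rate: n + δ = 0.01 + 0.06 = 0.07.
For Cobb-Douglas, s_gold equals capital's share: s_gold = 0.24.
Setting f'(k) = n+δ gives 0.24·3.94·k^(0.24−1) = 0.07, hence k_gold = (0.24·3.94/0.07)^(1/0.76) ≈ 30.7358.
y_gold = 3.94·30.7358^0.24 ≈ 8.9646; c_gold = (1−0.24)·y_gold ≈ 6.8131.

(a) s_gold = 0.2400; (b) c_gold ≈ 6.8131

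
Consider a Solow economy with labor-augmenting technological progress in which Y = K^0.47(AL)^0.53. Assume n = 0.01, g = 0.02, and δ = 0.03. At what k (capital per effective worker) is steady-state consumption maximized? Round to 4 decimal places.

n + g + δ = 0.01 + 0.02 + 0.03 = 0.06.
At the golden rule the marginal product of capital equals n+g+δ: 0.47·k^(0.47−1) = 0.06. Solving, k_gold = (0.47/0.06)^(1/0.53) ≈ 48.6062.

k_gold ≈ 48.6062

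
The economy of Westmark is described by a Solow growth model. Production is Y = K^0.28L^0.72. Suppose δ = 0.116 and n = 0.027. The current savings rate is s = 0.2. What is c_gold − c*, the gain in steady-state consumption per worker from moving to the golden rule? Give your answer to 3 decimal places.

Δc ≈ 0.024

The effective depreciation rate is n + δ = 0.027 + 0.116 = 0.143.
Current steady state (s = 0.2): k* = (0.2/0.143)^(1/0.72) ≈ 1.5935, y* = 1.5935^0.28 ≈ 1.1394, c* = (1−0.2)·1.1394 ≈ 0.9115.
At the golden rule the marginal product of capital equals n+δ: 0.28·k^(0.28−1) = 0.143. Solving, k_gold = (0.28/0.143)^(1/0.72) ≈ 2.5428.
y_gold = 2.5428^0.28 ≈ 1.2986, c_gold = y_gold − 0.143·k_gold ≈ 0.9350.
Gain: Δc = 0.9350 − 0.9115 ≈ 0.0235.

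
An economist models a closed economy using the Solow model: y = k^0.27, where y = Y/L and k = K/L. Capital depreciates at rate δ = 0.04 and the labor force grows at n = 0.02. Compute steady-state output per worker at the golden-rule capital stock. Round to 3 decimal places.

y_gold ≈ 1.744

Capital per worker breaks even when investment replaces (n + δ)·k; here n + δ = 0.06.
Setting f'(k) = n+δ gives 0.27·k^(0.27−1) = 0.06, hence k_gold = (0.27/0.06)^(1/0.73) ≈ 7.8490.
Output: y_gold = k_gold^0.27 = 7.8490^0.27 ≈ 1.7442.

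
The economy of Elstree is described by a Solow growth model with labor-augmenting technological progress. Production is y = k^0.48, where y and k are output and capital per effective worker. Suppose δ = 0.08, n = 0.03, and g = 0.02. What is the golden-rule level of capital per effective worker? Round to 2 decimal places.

Capital per effective worker breaks even when investment replaces (n + g + δ)·k; here n + g + δ = 0.13.
Maximizing c = f(k) − (n+g+δ)·k gives f'(k) = n+g+δ, i.e. 0.48·k^(0.48−1) = 0.13, so k_gold = (0.48/0.13)^(1/0.52) ≈ 12.3298.

k_gold ≈ 12.33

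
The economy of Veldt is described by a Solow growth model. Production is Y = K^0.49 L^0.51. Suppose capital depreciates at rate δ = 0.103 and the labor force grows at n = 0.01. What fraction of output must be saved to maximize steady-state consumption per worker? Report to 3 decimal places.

s_gold = 0.490

Break-even investment rate: n + δ = 0.01 + 0.103 = 0.113.
At the golden rule MPK = n+δ, and in any Cobb-Douglas steady state s = (n+δ)·k/y = MPK·k/y = capital's share 0.49.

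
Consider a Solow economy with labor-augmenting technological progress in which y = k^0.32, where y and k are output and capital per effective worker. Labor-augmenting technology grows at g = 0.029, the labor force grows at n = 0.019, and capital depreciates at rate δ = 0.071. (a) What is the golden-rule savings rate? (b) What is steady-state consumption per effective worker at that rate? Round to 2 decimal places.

(a) s_gold = 0.32; (b) c_gold ≈ 1.08

The effective depreciation rate is n + g + δ = 0.019 + 0.029 + 0.071 = 0.119.
For Cobb-Douglas, s_gold equals capital's share: s_gold = 0.32.
Maximizing c = f(k) − (n+g+δ)·k gives f'(k) = n+g+δ, i.e. 0.32·k^(0.32−1) = 0.119, so k_gold = (0.32/0.119)^(1/0.68) ≈ 4.2832.
y_gold = 4.2832^0.32 ≈ 1.5928; c_gold = (1−0.32)·y_gold ≈ 1.0831.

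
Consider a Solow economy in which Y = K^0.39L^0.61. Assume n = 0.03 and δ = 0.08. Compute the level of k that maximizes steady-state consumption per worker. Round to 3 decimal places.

n + δ = 0.03 + 0.08 = 0.11.
Setting f'(k) = n+δ gives 0.39·k^(0.39−1) = 0.11, hence k_gold = (0.39/0.11)^(1/0.61) ≈ 7.9635.

k_gold ≈ 7.963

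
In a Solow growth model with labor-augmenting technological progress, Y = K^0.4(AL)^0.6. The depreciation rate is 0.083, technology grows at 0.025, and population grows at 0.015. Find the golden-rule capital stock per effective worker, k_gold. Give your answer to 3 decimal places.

k_gold ≈ 7.138

n + g + δ = 0.015 + 0.025 + 0.083 = 0.123.
At the golden rule the marginal product of capital equals n+g+δ: 0.4·k^(0.4−1) = 0.123. Solving, k_gold = (0.4/0.123)^(1/0.6) ≈ 7.1382.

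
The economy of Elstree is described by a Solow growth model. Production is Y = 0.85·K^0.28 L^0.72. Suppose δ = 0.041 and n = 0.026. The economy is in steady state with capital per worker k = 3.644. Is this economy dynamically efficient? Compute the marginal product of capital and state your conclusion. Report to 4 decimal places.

dynamically efficient; MPK ≈ 0.0938

Capital per worker breaks even when investment replaces (n + δ)·k; here n + δ = 0.067.
MPK = 0.28·0.85·k^(0.28−1) = 0.28·0.85·3.644^(-0.72) ≈ 0.0938.
MPK > 0.067, so the economy is dynamically efficient (under-saving).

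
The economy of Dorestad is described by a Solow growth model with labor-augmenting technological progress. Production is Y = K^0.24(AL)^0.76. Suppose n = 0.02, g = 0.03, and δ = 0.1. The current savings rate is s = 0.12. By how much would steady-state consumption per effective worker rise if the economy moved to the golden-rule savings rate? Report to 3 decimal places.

Δc ≈ 0.061

Break-even investment rate: n + g + δ = 0.02 + 0.03 + 0.1 = 0.15.
Current steady state (s = 0.12): k* = (0.12/0.15)^(1/0.76) ≈ 0.7456, y* = 0.7456^0.24 ≈ 0.9320, c* = (1−0.12)·0.9320 ≈ 0.8201.
Setting f'(k) = n+g+δ gives 0.24·k^(0.24−1) = 0.15, hence k_gold = (0.24/0.15)^(1/0.76) ≈ 1.8560.
y_gold = 1.8560^0.24 ≈ 1.1600, c_gold = y_gold − 0.15·k_gold ≈ 0.8816.
Gain: Δc = 0.8816 − 0.8201 ≈ 0.0615.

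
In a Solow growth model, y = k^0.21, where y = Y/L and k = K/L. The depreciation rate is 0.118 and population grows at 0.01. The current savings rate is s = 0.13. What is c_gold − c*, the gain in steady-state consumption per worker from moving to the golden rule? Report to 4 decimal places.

Δc ≈ 0.0275

The effective depreciation rate is n + δ = 0.01 + 0.118 = 0.128.
Current steady state (s = 0.13): k* = (0.13/0.128)^(1/0.79) ≈ 1.0198, y* = 1.0198^0.21 ≈ 1.0041, c* = (1−0.13)·1.0041 ≈ 0.8736.
Setting f'(k) = n+δ gives 0.21·k^(0.21−1) = 0.128, hence k_gold = (0.21/0.128)^(1/0.79) ≈ 1.8714.
y_gold = 1.8714^0.21 ≈ 1.1407, c_gold = y_gold − 0.128·k_gold ≈ 0.9011.
Gain: Δc = 0.9011 − 0.8736 ≈ 0.0275.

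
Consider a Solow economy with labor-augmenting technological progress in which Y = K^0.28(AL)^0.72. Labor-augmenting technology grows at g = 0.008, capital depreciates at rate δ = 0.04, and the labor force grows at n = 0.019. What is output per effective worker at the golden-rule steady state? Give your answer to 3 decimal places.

n + g + δ = 0.019 + 0.008 + 0.04 = 0.067.
Maximizing c = f(k) − (n+g+δ)·k gives f'(k) = n+g+δ, i.e. 0.28·k^(0.28−1) = 0.067, so k_gold = (0.28/0.067)^(1/0.72) ≈ 7.2881.
Output: y_gold = k_gold^0.28 = 7.2881^0.28 ≈ 1.7439.

y_gold ≈ 1.744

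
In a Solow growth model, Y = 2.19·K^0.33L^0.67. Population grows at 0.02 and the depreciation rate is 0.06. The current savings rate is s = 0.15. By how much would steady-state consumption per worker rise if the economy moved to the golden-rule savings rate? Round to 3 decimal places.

Break-even investment rate: n + δ = 0.02 + 0.06 = 0.08.
Current steady state (s = 0.15): k* = (0.15·2.19/0.08)^(1/0.67) ≈ 8.2336, y* = 2.19·8.2336^0.33 ≈ 4.3913, c* = (1−0.15)·4.3913 ≈ 3.7326.
Maximizing c = f(k) − (n+δ)·k gives f'(k) = n+δ, i.e. 0.33·2.19·k^(0.33−1) = 0.08, so k_gold = (0.33·2.19/0.08)^(1/0.67) ≈ 26.7097.
y_gold = 2.19·26.7097^0.33 ≈ 6.4751, c_gold = y_gold − 0.08·k_gold ≈ 4.3383.
Gain: Δc = 4.3383 − 3.7326 ≈ 0.6057.

Δc ≈ 0.606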